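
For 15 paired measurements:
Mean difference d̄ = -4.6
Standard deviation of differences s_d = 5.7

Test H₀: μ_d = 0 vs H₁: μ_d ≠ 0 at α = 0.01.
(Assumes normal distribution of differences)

Answer: t = -3.1256, reject H₀

Derivation:
df = n - 1 = 14
SE = s_d/√n = 5.7/√15 = 1.4717
t = d̄/SE = -4.6/1.4717 = -3.1256
Critical value: t_{0.005,14} = ±2.977
p-value ≈ 0.0074
Decision: reject H₀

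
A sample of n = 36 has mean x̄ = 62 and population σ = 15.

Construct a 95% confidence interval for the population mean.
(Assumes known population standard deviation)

Answer: (57.1000, 66.9000)

Derivation:
Confidence level: 95%, α = 0.05
z_0.025 = 1.960
SE = σ/√n = 15/√36 = 2.5000
Margin of error = 1.960 × 2.5000 = 4.9000
CI: x̄ ± margin = 62 ± 4.9000
CI: (57.1000, 66.9000)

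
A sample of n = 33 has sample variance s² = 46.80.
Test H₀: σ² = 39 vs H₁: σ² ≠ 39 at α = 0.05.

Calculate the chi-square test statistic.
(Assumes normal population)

df = n - 1 = 32
χ² = (n-1)s²/σ₀² = 32×46.80/39 = 38.4000
Critical values: χ²_{0.975,32} = 18.291, χ²_{0.025,32} = 49.480
Rejection region: χ² < 18.291 or χ² > 49.480
Decision: fail to reject H₀

Answer: χ² = 38.4000, fail to reject H₀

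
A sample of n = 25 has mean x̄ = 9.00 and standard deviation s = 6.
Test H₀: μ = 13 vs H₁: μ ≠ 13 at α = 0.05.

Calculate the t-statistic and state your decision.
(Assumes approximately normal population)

Answer: t = -3.3333, reject H₀

Derivation:
df = n - 1 = 24
SE = s/√n = 6/√25 = 1.2000
t = (x̄ - μ₀)/SE = (9.00 - 13)/1.2000 = -3.3333
Critical value: t_{0.025,24} = ±2.064
p-value ≈ 0.0028
Decision: reject H₀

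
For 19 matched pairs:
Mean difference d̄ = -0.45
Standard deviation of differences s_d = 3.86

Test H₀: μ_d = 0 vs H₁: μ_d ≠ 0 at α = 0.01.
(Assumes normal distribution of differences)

Answer: t = -0.5082, fail to reject H₀

Derivation:
df = n - 1 = 18
SE = s_d/√n = 3.86/√19 = 0.8855
t = d̄/SE = -0.45/0.8855 = -0.5082
Critical value: t_{0.005,18} = ±2.878
p-value ≈ 0.6175
Decision: fail to reject H₀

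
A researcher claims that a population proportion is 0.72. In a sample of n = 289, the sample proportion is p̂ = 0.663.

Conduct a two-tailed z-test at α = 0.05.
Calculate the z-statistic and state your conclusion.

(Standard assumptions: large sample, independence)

H₀: p = 0.72, H₁: p ≠ 0.72
Standard error: SE = √(p₀(1-p₀)/n) = √(0.72×0.28/289) = 0.026412
z-statistic: z = (p̂ - p₀)/SE = (0.663 - 0.72)/0.026412 = -2.1581
Critical value: z_0.025 = ±1.960
p-value = 0.0309
Decision: reject H₀ at α = 0.05

Answer: z = -2.1581, reject H₀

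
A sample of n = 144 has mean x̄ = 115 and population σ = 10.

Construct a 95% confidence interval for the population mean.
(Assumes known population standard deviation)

Confidence level: 95%, α = 0.05
z_0.025 = 1.960
SE = σ/√n = 10/√144 = 0.8333
Margin of error = 1.960 × 0.8333 = 1.6333
CI: x̄ ± margin = 115 ± 1.6333
CI: (113.3667, 116.6333)

Answer: (113.3667, 116.6333)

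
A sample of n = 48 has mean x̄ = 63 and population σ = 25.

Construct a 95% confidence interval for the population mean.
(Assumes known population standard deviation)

Confidence level: 95%, α = 0.05
z_0.025 = 1.960
SE = σ/√n = 25/√48 = 3.6084
Margin of error = 1.960 × 3.6084 = 7.0725
CI: x̄ ± margin = 63 ± 7.0725
CI: (55.9275, 70.0725)

Answer: (55.9275, 70.0725)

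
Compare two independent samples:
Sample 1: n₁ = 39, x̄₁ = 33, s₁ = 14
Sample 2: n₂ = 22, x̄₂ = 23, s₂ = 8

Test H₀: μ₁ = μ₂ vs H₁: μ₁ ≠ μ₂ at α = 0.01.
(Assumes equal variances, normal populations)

Answer: t = 3.0723, reject H₀

Derivation:
Pooled variance: s²_p = [38×14² + 21×8²]/(59) = 149.0169
s_p = 12.2072
SE = s_p×√(1/n₁ + 1/n₂) = 12.2072×√(1/39 + 1/22) = 3.2549
t = (x̄₁ - x̄₂)/SE = (33 - 23)/3.2549 = 3.0723
df = 59, t-critical = ±2.662
Decision: reject H₀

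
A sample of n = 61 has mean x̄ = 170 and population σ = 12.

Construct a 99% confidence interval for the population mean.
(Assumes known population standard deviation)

Answer: (166.0422, 173.9578)

Derivation:
Confidence level: 99%, α = 0.01
z_0.005 = 2.576
SE = σ/√n = 12/√61 = 1.5364
Margin of error = 2.576 × 1.5364 = 3.9578
CI: x̄ ± margin = 170 ± 3.9578
CI: (166.0422, 173.9578)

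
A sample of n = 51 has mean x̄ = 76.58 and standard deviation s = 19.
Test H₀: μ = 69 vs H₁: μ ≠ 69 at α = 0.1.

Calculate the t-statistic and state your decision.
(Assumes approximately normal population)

Answer: t = 2.8491, reject H₀

Derivation:
df = n - 1 = 50
SE = s/√n = 19/√51 = 2.6605
t = (x̄ - μ₀)/SE = (76.58 - 69)/2.6605 = 2.8491
Critical value: t_{0.05,50} = ±1.676
p-value ≈ 0.0064
Decision: reject H₀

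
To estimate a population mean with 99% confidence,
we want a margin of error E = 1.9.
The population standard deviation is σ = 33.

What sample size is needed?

z_0.005 = 2.576
n = (z×σ/E)² = (2.576×33/1.9)²
n = 2001.7618
Round up: n = 2002

Answer: n = 2002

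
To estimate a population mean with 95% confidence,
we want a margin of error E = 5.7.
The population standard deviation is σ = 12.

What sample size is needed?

z_0.025 = 1.960
n = (z×σ/E)² = (1.960×12/5.7)²
n = 17.0265
Round up: n = 18

Answer: n = 18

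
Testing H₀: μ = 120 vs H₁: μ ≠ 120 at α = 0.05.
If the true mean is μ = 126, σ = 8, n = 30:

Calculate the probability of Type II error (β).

SE = σ/√n = 8/√30 = 1.4606
Critical values: μ₀ ± z_0.025×SE = 120 ± 1.960×1.4606
Acceptance region: (117.1372, 122.8628)
Under H₁ (μ = 126): z_high = (122.8628 - 126)/1.4606 = -2.1479, z_low = (117.1372 - 126)/1.4606 = -6.0679
β = P(not reject | H₁) = Φ(-2.1479) - Φ(-6.0679) ≈ 0.0159

Answer: β ≈ 0.0159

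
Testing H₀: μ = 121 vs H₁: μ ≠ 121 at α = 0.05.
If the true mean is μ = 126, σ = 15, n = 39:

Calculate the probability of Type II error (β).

SE = σ/√n = 15/√39 = 2.4019
Critical values: μ₀ ± z_0.025×SE = 121 ± 1.960×2.4019
Acceptance region: (116.2923, 125.7077)
Under H₁ (μ = 126): z_high = (125.7077 - 126)/2.4019 = -0.1217, z_low = (116.2923 - 126)/2.4019 = -4.0417
β = P(not reject | H₁) = Φ(-0.1217) - Φ(-4.0417) ≈ 0.4515

Answer: β ≈ 0.4515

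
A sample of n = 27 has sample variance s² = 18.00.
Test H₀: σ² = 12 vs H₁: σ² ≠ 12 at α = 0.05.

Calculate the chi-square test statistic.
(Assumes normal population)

df = n - 1 = 26
χ² = (n-1)s²/σ₀² = 26×18.00/12 = 39.0000
Critical values: χ²_{0.975,26} = 13.844, χ²_{0.025,26} = 41.923
Rejection region: χ² < 13.844 or χ² > 41.923
Decision: fail to reject H₀

Answer: χ² = 39.0000, fail to reject H₀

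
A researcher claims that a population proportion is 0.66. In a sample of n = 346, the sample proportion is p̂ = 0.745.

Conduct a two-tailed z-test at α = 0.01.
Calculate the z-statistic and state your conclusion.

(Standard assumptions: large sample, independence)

H₀: p = 0.66, H₁: p ≠ 0.66
Standard error: SE = √(p₀(1-p₀)/n) = √(0.66×0.34/346) = 0.025467
z-statistic: z = (p̂ - p₀)/SE = (0.745 - 0.66)/0.025467 = 3.3377
Critical value: z_0.005 = ±2.576
p-value = 0.0008
Decision: reject H₀ at α = 0.01

Answer: z = 3.3377, reject H₀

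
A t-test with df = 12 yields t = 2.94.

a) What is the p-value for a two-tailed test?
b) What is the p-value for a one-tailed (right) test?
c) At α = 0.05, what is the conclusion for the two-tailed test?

Using t-distribution with df = 12:
a) Two-tailed: p = 2×P(T > 2.94) = 0.0124
b) One-tailed: p = P(T > 2.94) = 0.0062
c) 0.0124 < 0.05, reject H₀

Answer: a) 0.0124, b) 0.0062, c) reject H₀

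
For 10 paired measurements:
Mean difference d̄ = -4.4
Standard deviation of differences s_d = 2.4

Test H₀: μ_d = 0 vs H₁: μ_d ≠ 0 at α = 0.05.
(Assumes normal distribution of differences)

df = n - 1 = 9
SE = s_d/√n = 2.4/√10 = 0.7589
t = d̄/SE = -4.4/0.7589 = -5.7979
Critical value: t_{0.025,9} = ±2.262
p-value ≈ 0.0003
Decision: reject H₀

Answer: t = -5.7979, reject H₀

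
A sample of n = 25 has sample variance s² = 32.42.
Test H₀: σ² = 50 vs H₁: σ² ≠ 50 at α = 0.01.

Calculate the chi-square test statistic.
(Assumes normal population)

df = n - 1 = 24
χ² = (n-1)s²/σ₀² = 24×32.42/50 = 15.5616
Critical values: χ²_{0.995,24} = 9.886, χ²_{0.005,24} = 45.559
Rejection region: χ² < 9.886 or χ² > 45.559
Decision: fail to reject H₀

Answer: χ² = 15.5616, fail to reject H₀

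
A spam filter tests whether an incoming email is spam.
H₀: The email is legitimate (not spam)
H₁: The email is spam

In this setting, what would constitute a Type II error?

Type I error: rejecting H₀ when it is actually true (false positive).
Type II error: failing to reject H₀ when H₁ is actually true (false negative).

Answer: Letting a spam email through to the inbox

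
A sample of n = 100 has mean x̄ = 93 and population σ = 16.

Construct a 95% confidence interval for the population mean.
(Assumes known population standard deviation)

Answer: (89.8640, 96.1360)

Derivation:
Confidence level: 95%, α = 0.05
z_0.025 = 1.960
SE = σ/√n = 16/√100 = 1.6000
Margin of error = 1.960 × 1.6000 = 3.1360
CI: x̄ ± margin = 93 ± 3.1360
CI: (89.8640, 96.1360)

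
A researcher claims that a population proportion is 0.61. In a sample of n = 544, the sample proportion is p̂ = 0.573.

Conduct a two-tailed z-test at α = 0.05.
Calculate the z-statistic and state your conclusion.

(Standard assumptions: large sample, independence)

Answer: z = -1.7693, fail to reject H₀

Derivation:
H₀: p = 0.61, H₁: p ≠ 0.61
Standard error: SE = √(p₀(1-p₀)/n) = √(0.61×0.39/544) = 0.020912
z-statistic: z = (p̂ - p₀)/SE = (0.573 - 0.61)/0.020912 = -1.7693
Critical value: z_0.025 = ±1.960
p-value = 0.0768
Decision: fail to reject H₀ at α = 0.05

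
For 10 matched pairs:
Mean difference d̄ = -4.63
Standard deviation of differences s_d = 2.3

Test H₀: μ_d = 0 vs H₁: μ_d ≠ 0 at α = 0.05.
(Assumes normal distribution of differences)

Answer: t = -6.3660, reject H₀

Derivation:
df = n - 1 = 9
SE = s_d/√n = 2.3/√10 = 0.7273
t = d̄/SE = -4.63/0.7273 = -6.3660
Critical value: t_{0.025,9} = ±2.262
p-value ≈ 0.0001
Decision: reject H₀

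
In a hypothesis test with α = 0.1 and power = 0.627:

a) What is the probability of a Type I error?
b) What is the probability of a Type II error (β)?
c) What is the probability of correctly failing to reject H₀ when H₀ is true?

Answer: a) 0.1, b) 0.373, c) 0.9

Derivation:
a) Type I error probability = α = 0.1
b) Power = P(reject H₀ | H₁ true) = 1 - β = 0.627, so Type II error probability = β = 1 - Power = 0.373
c) P(fail to reject H₀ | H₀ true) = 1 - α = 0.9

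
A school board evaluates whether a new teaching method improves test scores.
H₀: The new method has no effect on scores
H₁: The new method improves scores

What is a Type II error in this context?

Answer: Failing to adopt an effective teaching method

Derivation:
A Type I error (probability α) occurs when we reject a true H₀.
A Type II error (probability β) occurs when we fail to reject a false H₀.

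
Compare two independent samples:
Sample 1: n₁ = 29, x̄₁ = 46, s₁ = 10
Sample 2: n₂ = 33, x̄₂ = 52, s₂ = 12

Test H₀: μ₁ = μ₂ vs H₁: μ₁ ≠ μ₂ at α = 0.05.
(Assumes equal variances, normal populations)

Pooled variance: s²_p = [28×10² + 32×12²]/(60) = 123.4667
s_p = 11.1116
SE = s_p×√(1/n₁ + 1/n₂) = 11.1116×√(1/29 + 1/33) = 2.8282
t = (x̄₁ - x̄₂)/SE = (46 - 52)/2.8282 = -2.1215
df = 60, t-critical = ±2.000
Decision: reject H₀

Answer: t = -2.1215, reject H₀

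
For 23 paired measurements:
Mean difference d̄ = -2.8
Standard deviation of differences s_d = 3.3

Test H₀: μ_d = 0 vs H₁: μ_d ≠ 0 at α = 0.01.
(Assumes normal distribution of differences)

df = n - 1 = 22
SE = s_d/√n = 3.3/√23 = 0.6881
t = d̄/SE = -2.8/0.6881 = -4.0692
Critical value: t_{0.005,22} = ±2.819
p-value ≈ 0.0005
Decision: reject H₀

Answer: t = -4.0692, reject H₀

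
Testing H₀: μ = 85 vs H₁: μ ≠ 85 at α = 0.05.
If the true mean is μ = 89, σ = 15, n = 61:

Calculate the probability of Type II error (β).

SE = σ/√n = 15/√61 = 1.9206
Critical values: μ₀ ± z_0.025×SE = 85 ± 1.960×1.9206
Acceptance region: (81.2356, 88.7644)
Under H₁ (μ = 89): z_high = (88.7644 - 89)/1.9206 = -0.1227, z_low = (81.2356 - 89)/1.9206 = -4.0427
β = P(not reject | H₁) = Φ(-0.1227) - Φ(-4.0427) ≈ 0.4511

Answer: β ≈ 0.4511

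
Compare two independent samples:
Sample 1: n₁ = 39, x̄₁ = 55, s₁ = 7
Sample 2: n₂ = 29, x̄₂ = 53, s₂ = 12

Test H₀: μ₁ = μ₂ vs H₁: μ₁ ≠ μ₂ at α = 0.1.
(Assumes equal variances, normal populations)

Pooled variance: s²_p = [38×7² + 28×12²]/(66) = 89.3030
s_p = 9.4500
SE = s_p×√(1/n₁ + 1/n₂) = 9.4500×√(1/39 + 1/29) = 2.3172
t = (x̄₁ - x̄₂)/SE = (55 - 53)/2.3172 = 0.8631
df = 66, t-critical = ±1.668
Decision: fail to reject H₀

Answer: t = 0.8631, fail to reject H₀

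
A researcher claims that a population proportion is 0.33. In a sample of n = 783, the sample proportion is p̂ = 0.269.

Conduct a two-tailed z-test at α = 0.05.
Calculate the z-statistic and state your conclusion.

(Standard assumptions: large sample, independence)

Answer: z = -3.6301, reject H₀

Derivation:
H₀: p = 0.33, H₁: p ≠ 0.33
Standard error: SE = √(p₀(1-p₀)/n) = √(0.33×0.67/783) = 0.016804
z-statistic: z = (p̂ - p₀)/SE = (0.269 - 0.33)/0.016804 = -3.6301
Critical value: z_0.025 = ±1.960
p-value = 0.0003
Decision: reject H₀ at α = 0.05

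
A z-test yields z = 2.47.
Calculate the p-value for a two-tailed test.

Answer: p-value ≈ 0.0135

Derivation:
For z = 2.47:
p = 2×P(Z > |2.47|) = 2×(1 - Φ(2.47)) = 0.0135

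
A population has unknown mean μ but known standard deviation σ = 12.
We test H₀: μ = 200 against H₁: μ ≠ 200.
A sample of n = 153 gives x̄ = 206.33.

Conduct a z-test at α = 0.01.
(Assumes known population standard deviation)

Answer: z = 6.5251, reject H₀

Derivation:
Standard error: SE = σ/√n = 12/√153 = 0.9701
z-statistic: z = (x̄ - μ₀)/SE = (206.33 - 200)/0.9701 = 6.5251
Critical value: ±2.576
p-value < 0.0001
Decision: reject H₀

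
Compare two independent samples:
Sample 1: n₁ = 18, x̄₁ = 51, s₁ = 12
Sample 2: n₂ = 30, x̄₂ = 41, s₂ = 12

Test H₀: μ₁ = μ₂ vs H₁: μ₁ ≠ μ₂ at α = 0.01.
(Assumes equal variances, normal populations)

Answer: t = 2.7951, reject H₀

Derivation:
Pooled variance: s²_p = [17×12² + 29×12²]/(46) = 144.0000
s_p = 12.0000
SE = s_p×√(1/n₁ + 1/n₂) = 12.0000×√(1/18 + 1/30) = 3.5777
t = (x̄₁ - x̄₂)/SE = (51 - 41)/3.5777 = 2.7951
df = 46, t-critical = ±2.687
Decision: reject H₀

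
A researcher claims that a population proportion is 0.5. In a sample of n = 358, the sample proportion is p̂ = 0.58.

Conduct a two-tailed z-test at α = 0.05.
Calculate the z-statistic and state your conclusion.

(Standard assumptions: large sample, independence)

Answer: z = 3.0273, reject H₀

Derivation:
H₀: p = 0.5, H₁: p ≠ 0.5
Standard error: SE = √(p₀(1-p₀)/n) = √(0.5×0.5/358) = 0.026426
z-statistic: z = (p̂ - p₀)/SE = (0.58 - 0.5)/0.026426 = 3.0273
Critical value: z_0.025 = ±1.960
p-value = 0.0025
Decision: reject H₀ at α = 0.05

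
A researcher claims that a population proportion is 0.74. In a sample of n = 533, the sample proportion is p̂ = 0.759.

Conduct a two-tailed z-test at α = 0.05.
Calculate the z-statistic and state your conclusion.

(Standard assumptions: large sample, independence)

Answer: z = 1.0001, fail to reject H₀

Derivation:
H₀: p = 0.74, H₁: p ≠ 0.74
Standard error: SE = √(p₀(1-p₀)/n) = √(0.74×0.26/533) = 0.018999
z-statistic: z = (p̂ - p₀)/SE = (0.759 - 0.74)/0.018999 = 1.0001
Critical value: z_0.025 = ±1.960
p-value = 0.3173
Decision: fail to reject H₀ at α = 0.05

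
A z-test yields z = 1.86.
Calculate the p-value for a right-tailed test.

For z = 1.86:
p = P(Z > 1.86) = 1 - Φ(1.86) = 0.0314

Answer: p-value ≈ 0.0314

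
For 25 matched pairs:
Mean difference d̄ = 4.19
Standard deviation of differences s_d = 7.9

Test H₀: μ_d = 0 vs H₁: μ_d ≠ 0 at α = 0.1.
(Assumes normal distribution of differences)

df = n - 1 = 24
SE = s_d/√n = 7.9/√25 = 1.5800
t = d̄/SE = 4.19/1.5800 = 2.6519
Critical value: t_{0.05,24} = ±1.711
p-value ≈ 0.0140
Decision: reject H₀

Answer: t = 2.6519, reject H₀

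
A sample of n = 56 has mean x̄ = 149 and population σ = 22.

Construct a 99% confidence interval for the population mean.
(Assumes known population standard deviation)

Answer: (141.4268, 156.5732)

Derivation:
Confidence level: 99%, α = 0.01
z_0.005 = 2.576
SE = σ/√n = 22/√56 = 2.9399
Margin of error = 2.576 × 2.9399 = 7.5732
CI: x̄ ± margin = 149 ± 7.5732
CI: (141.4268, 156.5732)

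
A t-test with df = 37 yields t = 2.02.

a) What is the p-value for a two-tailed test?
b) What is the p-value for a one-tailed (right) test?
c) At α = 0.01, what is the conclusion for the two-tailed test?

Answer: a) 0.0507, b) 0.0253, c) fail to reject H₀

Derivation:
Using t-distribution with df = 37:
a) Two-tailed: p = 2×P(T > 2.02) = 0.0507
b) One-tailed: p = P(T > 2.02) = 0.0253
c) 0.0507 ≥ 0.01, fail to reject H₀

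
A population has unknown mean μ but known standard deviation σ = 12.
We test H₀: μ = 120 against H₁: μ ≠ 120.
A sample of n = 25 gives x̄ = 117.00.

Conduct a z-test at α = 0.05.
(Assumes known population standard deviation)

Answer: z = -1.2500, fail to reject H₀

Derivation:
Standard error: SE = σ/√n = 12/√25 = 2.4000
z-statistic: z = (x̄ - μ₀)/SE = (117.00 - 120)/2.4000 = -1.2500
Critical value: ±1.960
p-value = 0.2113
Decision: fail to reject H₀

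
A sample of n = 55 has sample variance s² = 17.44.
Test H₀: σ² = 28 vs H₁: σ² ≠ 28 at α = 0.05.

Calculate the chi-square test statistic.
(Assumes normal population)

df = n - 1 = 54
χ² = (n-1)s²/σ₀² = 54×17.44/28 = 33.6343
Critical values: χ²_{0.975,54} = 35.586, χ²_{0.025,54} = 76.192
Rejection region: χ² < 35.586 or χ² > 76.192
Decision: reject H₀

Answer: χ² = 33.6343, reject H₀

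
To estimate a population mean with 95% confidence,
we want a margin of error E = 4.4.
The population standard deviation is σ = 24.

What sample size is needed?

Answer: n = 115

Derivation:
z_0.025 = 1.960
n = (z×σ/E)² = (1.960×24/4.4)²
n = 114.2955
Round up: n = 115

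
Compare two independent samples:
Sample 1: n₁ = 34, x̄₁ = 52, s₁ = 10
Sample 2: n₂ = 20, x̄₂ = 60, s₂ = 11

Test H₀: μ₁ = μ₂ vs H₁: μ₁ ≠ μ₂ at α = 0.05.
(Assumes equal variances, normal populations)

Pooled variance: s²_p = [33×10² + 19×11²]/(52) = 107.6731
s_p = 10.3766
SE = s_p×√(1/n₁ + 1/n₂) = 10.3766×√(1/34 + 1/20) = 2.9241
t = (x̄₁ - x̄₂)/SE = (52 - 60)/2.9241 = -2.7359
df = 52, t-critical = ±2.007
Decision: reject H₀

Answer: t = -2.7359, reject H₀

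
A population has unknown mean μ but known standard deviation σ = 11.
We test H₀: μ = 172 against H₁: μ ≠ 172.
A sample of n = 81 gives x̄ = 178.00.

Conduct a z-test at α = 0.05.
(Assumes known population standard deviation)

Answer: z = 4.9092, reject H₀

Derivation:
Standard error: SE = σ/√n = 11/√81 = 1.2222
z-statistic: z = (x̄ - μ₀)/SE = (178.00 - 172)/1.2222 = 4.9092
Critical value: ±1.960
p-value < 0.0001
Decision: reject H₀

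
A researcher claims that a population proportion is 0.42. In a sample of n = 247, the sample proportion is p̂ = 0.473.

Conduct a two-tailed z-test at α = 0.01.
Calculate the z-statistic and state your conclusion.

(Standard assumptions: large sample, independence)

H₀: p = 0.42, H₁: p ≠ 0.42
Standard error: SE = √(p₀(1-p₀)/n) = √(0.42×0.58/247) = 0.031404
z-statistic: z = (p̂ - p₀)/SE = (0.473 - 0.42)/0.031404 = 1.6877
Critical value: z_0.005 = ±2.576
p-value = 0.0915
Decision: fail to reject H₀ at α = 0.01

Answer: z = 1.6877, fail to reject H₀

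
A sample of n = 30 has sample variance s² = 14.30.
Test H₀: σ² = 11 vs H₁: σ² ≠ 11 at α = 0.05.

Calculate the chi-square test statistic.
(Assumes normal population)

Answer: χ² = 37.7000, fail to reject H₀

Derivation:
df = n - 1 = 29
χ² = (n-1)s²/σ₀² = 29×14.30/11 = 37.7000
Critical values: χ²_{0.975,29} = 16.047, χ²_{0.025,29} = 45.722
Rejection region: χ² < 16.047 or χ² > 45.722
Decision: fail to reject H₀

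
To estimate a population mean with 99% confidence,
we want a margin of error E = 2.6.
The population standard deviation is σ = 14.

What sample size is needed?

z_0.005 = 2.576
n = (z×σ/E)² = (2.576×14/2.6)²
n = 192.3982
Round up: n = 193

Answer: n = 193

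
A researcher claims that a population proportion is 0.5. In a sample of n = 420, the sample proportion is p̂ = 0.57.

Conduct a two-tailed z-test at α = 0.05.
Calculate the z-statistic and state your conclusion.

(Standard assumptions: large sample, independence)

Answer: z = 2.8691, reject H₀

Derivation:
H₀: p = 0.5, H₁: p ≠ 0.5
Standard error: SE = √(p₀(1-p₀)/n) = √(0.5×0.5/420) = 0.024398
z-statistic: z = (p̂ - p₀)/SE = (0.57 - 0.5)/0.024398 = 2.8691
Critical value: z_0.025 = ±1.960
p-value = 0.0041
Decision: reject H₀ at α = 0.05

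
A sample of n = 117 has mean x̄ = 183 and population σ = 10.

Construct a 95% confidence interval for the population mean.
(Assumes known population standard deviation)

Confidence level: 95%, α = 0.05
z_0.025 = 1.960
SE = σ/√n = 10/√117 = 0.9245
Margin of error = 1.960 × 0.9245 = 1.8120
CI: x̄ ± margin = 183 ± 1.8120
CI: (181.1880, 184.8120)

Answer: (181.1880, 184.8120)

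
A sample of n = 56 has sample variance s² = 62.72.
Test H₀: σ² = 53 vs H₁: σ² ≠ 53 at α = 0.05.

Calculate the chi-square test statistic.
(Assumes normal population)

df = n - 1 = 55
χ² = (n-1)s²/σ₀² = 55×62.72/53 = 65.0868
Critical values: χ²_{0.975,55} = 36.398, χ²_{0.025,55} = 77.380
Rejection region: χ² < 36.398 or χ² > 77.380
Decision: fail to reject H₀

Answer: χ² = 65.0868, fail to reject H₀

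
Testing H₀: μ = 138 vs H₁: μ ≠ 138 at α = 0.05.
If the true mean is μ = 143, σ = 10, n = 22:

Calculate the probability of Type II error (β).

SE = σ/√n = 10/√22 = 2.1320
Critical values: μ₀ ± z_0.025×SE = 138 ± 1.960×2.1320
Acceptance region: (133.8213, 142.1787)
Under H₁ (μ = 143): z_high = (142.1787 - 143)/2.1320 = -0.3852, z_low = (133.8213 - 143)/2.1320 = -4.3052
β = P(not reject | H₁) = Φ(-0.3852) - Φ(-4.3052) ≈ 0.3500

Answer: β ≈ 0.3500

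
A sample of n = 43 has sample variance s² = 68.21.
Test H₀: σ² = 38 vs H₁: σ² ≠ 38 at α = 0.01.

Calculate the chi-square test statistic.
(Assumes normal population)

df = n - 1 = 42
χ² = (n-1)s²/σ₀² = 42×68.21/38 = 75.3900
Critical values: χ²_{0.995,42} = 22.138, χ²_{0.005,42} = 69.336
Rejection region: χ² < 22.138 or χ² > 69.336
Decision: reject H₀

Answer: χ² = 75.3900, reject H₀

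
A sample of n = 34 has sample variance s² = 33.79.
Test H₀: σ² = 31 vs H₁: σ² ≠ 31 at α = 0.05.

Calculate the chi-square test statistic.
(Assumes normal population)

Answer: χ² = 35.9700, fail to reject H₀

Derivation:
df = n - 1 = 33
χ² = (n-1)s²/σ₀² = 33×33.79/31 = 35.9700
Critical values: χ²_{0.975,33} = 19.047, χ²_{0.025,33} = 50.725
Rejection region: χ² < 19.047 or χ² > 50.725
Decision: fail to reject H₀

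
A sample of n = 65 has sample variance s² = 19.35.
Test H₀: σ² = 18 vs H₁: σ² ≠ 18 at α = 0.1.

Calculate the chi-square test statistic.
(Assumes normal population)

Answer: χ² = 68.8000, fail to reject H₀

Derivation:
df = n - 1 = 64
χ² = (n-1)s²/σ₀² = 64×19.35/18 = 68.8000
Critical values: χ²_{0.95,64} = 46.595, χ²_{0.05,64} = 83.675
Rejection region: χ² < 46.595 or χ² > 83.675
Decision: fail to reject H₀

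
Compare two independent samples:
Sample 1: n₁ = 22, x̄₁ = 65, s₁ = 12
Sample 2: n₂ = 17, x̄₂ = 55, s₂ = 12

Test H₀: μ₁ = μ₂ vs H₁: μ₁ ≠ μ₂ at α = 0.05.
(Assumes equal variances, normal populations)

Answer: t = 2.5806, reject H₀

Derivation:
Pooled variance: s²_p = [21×12² + 16×12²]/(37) = 144.0000
s_p = 12.0000
SE = s_p×√(1/n₁ + 1/n₂) = 12.0000×√(1/22 + 1/17) = 3.8751
t = (x̄₁ - x̄₂)/SE = (65 - 55)/3.8751 = 2.5806
df = 37, t-critical = ±2.026
Decision: reject H₀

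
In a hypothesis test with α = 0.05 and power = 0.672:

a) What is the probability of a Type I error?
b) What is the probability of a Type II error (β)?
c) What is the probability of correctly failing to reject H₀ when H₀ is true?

Answer: a) 0.05, b) 0.328, c) 0.95

Derivation:
a) Type I error probability = α = 0.05
b) Power = P(reject H₀ | H₁ true) = 1 - β = 0.672, so Type II error probability = β = 1 - Power = 0.328
c) P(fail to reject H₀ | H₀ true) = 1 - α = 0.95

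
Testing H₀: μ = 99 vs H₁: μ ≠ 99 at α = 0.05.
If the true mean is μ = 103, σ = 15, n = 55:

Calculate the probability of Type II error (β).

Answer: β ≈ 0.4929

Derivation:
SE = σ/√n = 15/√55 = 2.0226
Critical values: μ₀ ± z_0.025×SE = 99 ± 1.960×2.0226
Acceptance region: (95.0357, 102.9643)
Under H₁ (μ = 103): z_high = (102.9643 - 103)/2.0226 = -0.0177, z_low = (95.0357 - 103)/2.0226 = -3.9377
β = P(not reject | H₁) = Φ(-0.0177) - Φ(-3.9377) ≈ 0.4929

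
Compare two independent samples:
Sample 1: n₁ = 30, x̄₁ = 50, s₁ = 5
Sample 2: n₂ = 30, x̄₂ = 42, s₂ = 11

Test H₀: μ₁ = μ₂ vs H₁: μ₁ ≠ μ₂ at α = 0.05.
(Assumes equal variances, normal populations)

Pooled variance: s²_p = [29×5² + 29×11²]/(58) = 73.0000
s_p = 8.5440
SE = s_p×√(1/n₁ + 1/n₂) = 8.5440×√(1/30 + 1/30) = 2.2061
t = (x̄₁ - x̄₂)/SE = (50 - 42)/2.2061 = 3.6263
df = 58, t-critical = ±2.002
Decision: reject H₀

Answer: t = 3.6263, reject H₀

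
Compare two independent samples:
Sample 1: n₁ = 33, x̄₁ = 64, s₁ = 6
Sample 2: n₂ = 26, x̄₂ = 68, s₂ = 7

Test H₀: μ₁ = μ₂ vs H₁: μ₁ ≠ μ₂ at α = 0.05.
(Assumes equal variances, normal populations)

Answer: t = -2.3621, reject H₀

Derivation:
Pooled variance: s²_p = [32×6² + 25×7²]/(57) = 41.7018
s_p = 6.4577
SE = s_p×√(1/n₁ + 1/n₂) = 6.4577×√(1/33 + 1/26) = 1.6934
t = (x̄₁ - x̄₂)/SE = (64 - 68)/1.6934 = -2.3621
df = 57, t-critical = ±2.002
Decision: reject H₀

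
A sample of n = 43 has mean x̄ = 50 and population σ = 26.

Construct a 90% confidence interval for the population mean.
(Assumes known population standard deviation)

Confidence level: 90%, α = 0.1
z_0.05 = 1.645
SE = σ/√n = 26/√43 = 3.9650
Margin of error = 1.645 × 3.9650 = 6.5224
CI: x̄ ± margin = 50 ± 6.5224
CI: (43.4776, 56.5224)

Answer: (43.4776, 56.5224)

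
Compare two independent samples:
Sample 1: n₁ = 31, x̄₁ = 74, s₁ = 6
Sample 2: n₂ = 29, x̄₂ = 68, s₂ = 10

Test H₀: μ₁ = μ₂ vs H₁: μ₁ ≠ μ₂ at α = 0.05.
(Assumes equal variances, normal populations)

Answer: t = 2.8396, reject H₀

Derivation:
Pooled variance: s²_p = [30×6² + 28×10²]/(58) = 66.8966
s_p = 8.1790
SE = s_p×√(1/n₁ + 1/n₂) = 8.1790×√(1/31 + 1/29) = 2.1130
t = (x̄₁ - x̄₂)/SE = (74 - 68)/2.1130 = 2.8396
df = 58, t-critical = ±2.002
Decision: reject H₀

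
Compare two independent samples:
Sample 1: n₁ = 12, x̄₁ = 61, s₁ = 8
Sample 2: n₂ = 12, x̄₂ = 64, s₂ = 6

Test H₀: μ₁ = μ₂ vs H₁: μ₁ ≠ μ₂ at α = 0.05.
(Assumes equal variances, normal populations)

Pooled variance: s²_p = [11×8² + 11×6²]/(22) = 50.0000
s_p = 7.0711
SE = s_p×√(1/n₁ + 1/n₂) = 7.0711×√(1/12 + 1/12) = 2.8868
t = (x̄₁ - x̄₂)/SE = (61 - 64)/2.8868 = -1.0392
df = 22, t-critical = ±2.074
Decision: fail to reject H₀

Answer: t = -1.0392, fail to reject H₀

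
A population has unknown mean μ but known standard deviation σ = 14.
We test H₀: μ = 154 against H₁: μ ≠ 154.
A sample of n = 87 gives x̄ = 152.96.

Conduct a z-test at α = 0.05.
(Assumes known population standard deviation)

Standard error: SE = σ/√n = 14/√87 = 1.5010
z-statistic: z = (x̄ - μ₀)/SE = (152.96 - 154)/1.5010 = -0.6929
Critical value: ±1.960
p-value = 0.4884
Decision: fail to reject H₀

Answer: z = -0.6929, fail to reject H₀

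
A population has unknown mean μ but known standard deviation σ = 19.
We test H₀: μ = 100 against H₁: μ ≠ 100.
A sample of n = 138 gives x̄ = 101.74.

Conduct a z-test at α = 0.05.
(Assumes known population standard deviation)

Answer: z = 1.0758, fail to reject H₀

Derivation:
Standard error: SE = σ/√n = 19/√138 = 1.6174
z-statistic: z = (x̄ - μ₀)/SE = (101.74 - 100)/1.6174 = 1.0758
Critical value: ±1.960
p-value = 0.2820
Decision: fail to reject H₀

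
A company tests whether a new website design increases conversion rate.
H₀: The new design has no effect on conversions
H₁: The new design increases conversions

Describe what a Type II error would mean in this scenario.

Answer: Keeping the old design when the new one would have increased conversions

Derivation:
A Type I error (probability α) occurs when we reject a true H₀.
A Type II error (probability β) occurs when we fail to reject a false H₀.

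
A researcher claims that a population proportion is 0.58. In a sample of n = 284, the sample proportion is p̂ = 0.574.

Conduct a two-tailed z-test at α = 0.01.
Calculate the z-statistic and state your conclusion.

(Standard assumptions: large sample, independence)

H₀: p = 0.58, H₁: p ≠ 0.58
Standard error: SE = √(p₀(1-p₀)/n) = √(0.58×0.42/284) = 0.029287
z-statistic: z = (p̂ - p₀)/SE = (0.574 - 0.58)/0.029287 = -0.2049
Critical value: z_0.005 = ±2.576
p-value = 0.8377
Decision: fail to reject H₀ at α = 0.01

Answer: z = -0.2049, fail to reject H₀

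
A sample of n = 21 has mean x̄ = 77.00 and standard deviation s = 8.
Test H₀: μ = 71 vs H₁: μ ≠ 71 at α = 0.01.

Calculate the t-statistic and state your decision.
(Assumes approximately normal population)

Answer: t = 3.4370, reject H₀

Derivation:
df = n - 1 = 20
SE = s/√n = 8/√21 = 1.7457
t = (x̄ - μ₀)/SE = (77.00 - 71)/1.7457 = 3.4370
Critical value: t_{0.005,20} = ±2.845
p-value ≈ 0.0026
Decision: reject H₀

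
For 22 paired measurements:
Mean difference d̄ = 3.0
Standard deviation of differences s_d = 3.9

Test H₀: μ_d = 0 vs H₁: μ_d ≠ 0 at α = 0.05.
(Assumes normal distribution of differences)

df = n - 1 = 21
SE = s_d/√n = 3.9/√22 = 0.8315
t = d̄/SE = 3.0/0.8315 = 3.6079
Critical value: t_{0.025,21} = ±2.080
p-value ≈ 0.0017
Decision: reject H₀

Answer: t = 3.6079, reject H₀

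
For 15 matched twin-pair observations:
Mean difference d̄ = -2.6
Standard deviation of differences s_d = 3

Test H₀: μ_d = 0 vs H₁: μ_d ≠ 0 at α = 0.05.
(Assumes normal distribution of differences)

df = n - 1 = 14
SE = s_d/√n = 3/√15 = 0.7746
t = d̄/SE = -2.6/0.7746 = -3.3566
Critical value: t_{0.025,14} = ±2.145
p-value ≈ 0.0047
Decision: reject H₀

Answer: t = -3.3566, reject H₀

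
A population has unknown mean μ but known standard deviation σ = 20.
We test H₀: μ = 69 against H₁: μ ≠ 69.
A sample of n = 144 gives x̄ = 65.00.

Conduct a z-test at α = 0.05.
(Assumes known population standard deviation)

Answer: z = -2.4000, reject H₀

Derivation:
Standard error: SE = σ/√n = 20/√144 = 1.6667
z-statistic: z = (x̄ - μ₀)/SE = (65.00 - 69)/1.6667 = -2.4000
Critical value: ±1.960
p-value = 0.0164
Decision: reject H₀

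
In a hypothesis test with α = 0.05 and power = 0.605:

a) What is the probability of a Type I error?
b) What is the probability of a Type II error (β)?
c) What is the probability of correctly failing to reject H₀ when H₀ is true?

Answer: a) 0.05, b) 0.395, c) 0.95

Derivation:
a) Type I error probability = α = 0.05
b) Power = P(reject H₀ | H₁ true) = 1 - β = 0.605, so Type II error probability = β = 1 - Power = 0.395
c) P(fail to reject H₀ | H₀ true) = 1 - α = 0.95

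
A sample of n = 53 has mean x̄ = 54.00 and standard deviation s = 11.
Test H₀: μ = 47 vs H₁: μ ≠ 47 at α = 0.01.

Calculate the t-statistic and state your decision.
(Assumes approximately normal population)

Answer: t = 4.6327, reject H₀

Derivation:
df = n - 1 = 52
SE = s/√n = 11/√53 = 1.5110
t = (x̄ - μ₀)/SE = (54.00 - 47)/1.5110 = 4.6327
Critical value: t_{0.005,52} = ±2.674
p-value < 0.0001
Decision: reject H₀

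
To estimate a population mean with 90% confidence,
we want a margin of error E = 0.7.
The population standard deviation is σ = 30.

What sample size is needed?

z_0.05 = 1.645
n = (z×σ/E)² = (1.645×30/0.7)²
n = 4970.2500
Round up: n = 4971

Answer: n = 4971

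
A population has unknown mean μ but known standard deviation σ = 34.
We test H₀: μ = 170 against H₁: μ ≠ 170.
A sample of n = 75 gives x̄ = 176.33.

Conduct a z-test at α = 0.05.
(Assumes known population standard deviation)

Standard error: SE = σ/√n = 34/√75 = 3.9260
z-statistic: z = (x̄ - μ₀)/SE = (176.33 - 170)/3.9260 = 1.6123
Critical value: ±1.960
p-value = 0.1069
Decision: fail to reject H₀

Answer: z = 1.6123, fail to reject H₀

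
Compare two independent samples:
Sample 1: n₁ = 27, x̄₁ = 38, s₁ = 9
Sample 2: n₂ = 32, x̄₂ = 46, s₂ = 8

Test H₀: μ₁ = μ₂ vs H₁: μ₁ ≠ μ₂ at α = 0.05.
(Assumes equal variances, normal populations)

Pooled variance: s²_p = [26×9² + 31×8²]/(57) = 71.7544
s_p = 8.4708
SE = s_p×√(1/n₁ + 1/n₂) = 8.4708×√(1/27 + 1/32) = 2.2136
t = (x̄₁ - x̄₂)/SE = (38 - 46)/2.2136 = -3.6140
df = 57, t-critical = ±2.002
Decision: reject H₀

Answer: t = -3.6140, reject H₀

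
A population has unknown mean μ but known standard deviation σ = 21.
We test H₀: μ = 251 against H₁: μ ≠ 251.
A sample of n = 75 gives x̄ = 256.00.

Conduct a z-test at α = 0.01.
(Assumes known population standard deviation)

Answer: z = 2.0619, fail to reject H₀

Derivation:
Standard error: SE = σ/√n = 21/√75 = 2.4249
z-statistic: z = (x̄ - μ₀)/SE = (256.00 - 251)/2.4249 = 2.0619
Critical value: ±2.576
p-value = 0.0392
Decision: fail to reject H₀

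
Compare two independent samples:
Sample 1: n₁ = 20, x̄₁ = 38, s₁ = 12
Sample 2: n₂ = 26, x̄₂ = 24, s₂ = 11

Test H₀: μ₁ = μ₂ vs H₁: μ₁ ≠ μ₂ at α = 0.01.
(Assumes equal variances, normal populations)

Pooled variance: s²_p = [19×12² + 25×11²]/(44) = 130.9318
s_p = 11.4425
SE = s_p×√(1/n₁ + 1/n₂) = 11.4425×√(1/20 + 1/26) = 3.4033
t = (x̄₁ - x̄₂)/SE = (38 - 24)/3.4033 = 4.1137
df = 44, t-critical = ±2.692
Decision: reject H₀

Answer: t = 4.1137, reject H₀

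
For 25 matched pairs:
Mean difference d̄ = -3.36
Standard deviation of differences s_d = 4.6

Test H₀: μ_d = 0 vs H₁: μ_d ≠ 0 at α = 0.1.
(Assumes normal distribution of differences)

df = n - 1 = 24
SE = s_d/√n = 4.6/√25 = 0.9200
t = d̄/SE = -3.36/0.9200 = -3.6522
Critical value: t_{0.05,24} = ±1.711
p-value ≈ 0.0013
Decision: reject H₀

Answer: t = -3.6522, reject H₀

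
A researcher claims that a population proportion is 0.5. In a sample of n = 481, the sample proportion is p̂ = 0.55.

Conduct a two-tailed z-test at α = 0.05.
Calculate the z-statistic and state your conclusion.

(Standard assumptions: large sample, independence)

Answer: z = 2.1932, reject H₀

Derivation:
H₀: p = 0.5, H₁: p ≠ 0.5
Standard error: SE = √(p₀(1-p₀)/n) = √(0.5×0.5/481) = 0.022798
z-statistic: z = (p̂ - p₀)/SE = (0.55 - 0.5)/0.022798 = 2.1932
Critical value: z_0.025 = ±1.960
p-value = 0.0283
Decision: reject H₀ at α = 0.05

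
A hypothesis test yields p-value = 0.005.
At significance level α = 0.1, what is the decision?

Answer: reject H₀

Derivation:
Compare p-value to α:
0.005 < 0.1
Decision: reject H₀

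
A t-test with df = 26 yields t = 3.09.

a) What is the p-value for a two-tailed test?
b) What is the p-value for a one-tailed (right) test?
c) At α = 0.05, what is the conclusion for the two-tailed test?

Using t-distribution with df = 26:
a) Two-tailed: p = 2×P(T > 3.09) = 0.0047
b) One-tailed: p = P(T > 3.09) = 0.0024
c) 0.0047 < 0.05, reject H₀

Answer: a) 0.0047, b) 0.0024, c) reject H₀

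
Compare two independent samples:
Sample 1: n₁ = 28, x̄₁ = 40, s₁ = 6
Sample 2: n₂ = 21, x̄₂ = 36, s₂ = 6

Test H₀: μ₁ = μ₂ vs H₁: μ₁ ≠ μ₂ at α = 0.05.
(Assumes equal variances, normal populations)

Pooled variance: s²_p = [27×6² + 20×6²]/(47) = 36.0000
s_p = 6.0000
SE = s_p×√(1/n₁ + 1/n₂) = 6.0000×√(1/28 + 1/21) = 1.7321
t = (x̄₁ - x̄₂)/SE = (40 - 36)/1.7321 = 2.3093
df = 47, t-critical = ±2.012
Decision: reject H₀

Answer: t = 2.3093, reject H₀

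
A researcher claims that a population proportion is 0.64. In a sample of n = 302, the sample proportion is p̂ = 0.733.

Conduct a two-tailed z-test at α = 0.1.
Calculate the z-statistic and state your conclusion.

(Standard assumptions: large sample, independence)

Answer: z = 3.3670, reject H₀

Derivation:
H₀: p = 0.64, H₁: p ≠ 0.64
Standard error: SE = √(p₀(1-p₀)/n) = √(0.64×0.36/302) = 0.027621
z-statistic: z = (p̂ - p₀)/SE = (0.733 - 0.64)/0.027621 = 3.3670
Critical value: z_0.05 = ±1.645
p-value = 0.0008
Decision: reject H₀ at α = 0.1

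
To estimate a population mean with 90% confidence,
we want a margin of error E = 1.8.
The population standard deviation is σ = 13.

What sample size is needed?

z_0.05 = 1.645
n = (z×σ/E)² = (1.645×13/1.8)²
n = 141.1476
Round up: n = 142

Answer: n = 142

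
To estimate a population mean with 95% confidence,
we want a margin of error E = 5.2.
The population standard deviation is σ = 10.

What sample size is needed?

z_0.025 = 1.960
n = (z×σ/E)² = (1.960×10/5.2)²
n = 14.2071
Round up: n = 15

Answer: n = 15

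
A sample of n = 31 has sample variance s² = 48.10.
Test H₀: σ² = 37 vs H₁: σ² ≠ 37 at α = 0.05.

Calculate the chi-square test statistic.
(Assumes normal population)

df = n - 1 = 30
χ² = (n-1)s²/σ₀² = 30×48.10/37 = 39.0000
Critical values: χ²_{0.975,30} = 16.791, χ²_{0.025,30} = 46.979
Rejection region: χ² < 16.791 or χ² > 46.979
Decision: fail to reject H₀

Answer: χ² = 39.0000, fail to reject H₀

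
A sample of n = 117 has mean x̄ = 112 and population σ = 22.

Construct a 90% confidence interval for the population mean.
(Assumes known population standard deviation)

Confidence level: 90%, α = 0.1
z_0.05 = 1.645
SE = σ/√n = 22/√117 = 2.0339
Margin of error = 1.645 × 2.0339 = 3.3458
CI: x̄ ± margin = 112 ± 3.3458
CI: (108.6542, 115.3458)

Answer: (108.6542, 115.3458)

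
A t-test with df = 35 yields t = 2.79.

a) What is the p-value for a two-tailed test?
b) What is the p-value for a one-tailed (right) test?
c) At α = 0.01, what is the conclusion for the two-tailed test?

Answer: a) 0.0085, b) 0.0042, c) reject H₀

Derivation:
Using t-distribution with df = 35:
a) Two-tailed: p = 2×P(T > 2.79) = 0.0085
b) One-tailed: p = P(T > 2.79) = 0.0042
c) 0.0085 < 0.01, reject H₀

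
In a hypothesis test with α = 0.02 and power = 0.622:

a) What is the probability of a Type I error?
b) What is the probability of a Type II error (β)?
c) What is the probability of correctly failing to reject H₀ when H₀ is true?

a) Type I error probability = α = 0.02
b) Power = P(reject H₀ | H₁ true) = 1 - β = 0.622, so Type II error probability = β = 1 - Power = 0.378
c) P(fail to reject H₀ | H₀ true) = 1 - α = 0.98

Answer: a) 0.02, b) 0.378, c) 0.98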